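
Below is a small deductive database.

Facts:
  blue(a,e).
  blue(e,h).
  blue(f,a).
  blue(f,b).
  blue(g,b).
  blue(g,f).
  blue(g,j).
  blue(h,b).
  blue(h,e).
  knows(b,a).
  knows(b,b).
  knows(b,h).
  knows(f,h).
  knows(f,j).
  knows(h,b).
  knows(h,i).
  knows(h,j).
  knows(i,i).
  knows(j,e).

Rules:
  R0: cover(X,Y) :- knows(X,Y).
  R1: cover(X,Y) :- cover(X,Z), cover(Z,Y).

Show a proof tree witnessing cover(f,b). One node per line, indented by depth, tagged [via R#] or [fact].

round 1: derive cover(b,a) via R0 from knows(b,a)
round 1: derive cover(b,b) via R0 from knows(b,b)
round 1: derive cover(b,h) via R0 from knows(b,h)
round 1: derive cover(f,h) via R0 from knows(f,h)
round 1: derive cover(f,j) via R0 from knows(f,j)
round 1: derive cover(h,b) via R0 from knows(h,b)
round 1: derive cover(h,i) via R0 from knows(h,i)
round 1: derive cover(h,j) via R0 from knows(h,j)
round 1: derive cover(i,i) via R0 from knows(i,i)
round 1: derive cover(j,e) via R0 from knows(j,e)
round 2: derive cover(b,i) via R1 from cover(b,h), cover(h,i)
round 2: derive cover(b,j) via R1 from cover(b,h), cover(h,j)
round 2: derive cover(f,b) via R1 from cover(f,h), cover(h,b)
round 2: derive cover(f,e) via R1 from cover(f,j), cover(j,e)
round 2: derive cover(f,i) via R1 from cover(f,h), cover(h,i)
round 2: derive cover(h,a) via R1 from cover(h,b), cover(b,a)
round 2: derive cover(h,e) via R1 from cover(h,j), cover(j,e)
round 2: derive cover(h,h) via R1 from cover(h,b), cover(b,h)
round 3: derive cover(b,e) via R1 from cover(b,h), cover(h,e)
round 3: derive cover(f,a) via R1 from cover(f,b), cover(b,a)

cover(f,b)  [via R1]
  cover(f,h)  [via R0]
    knows(f,h)  [fact]
  cover(h,b)  [via R0]
    knows(h,b)  [fact]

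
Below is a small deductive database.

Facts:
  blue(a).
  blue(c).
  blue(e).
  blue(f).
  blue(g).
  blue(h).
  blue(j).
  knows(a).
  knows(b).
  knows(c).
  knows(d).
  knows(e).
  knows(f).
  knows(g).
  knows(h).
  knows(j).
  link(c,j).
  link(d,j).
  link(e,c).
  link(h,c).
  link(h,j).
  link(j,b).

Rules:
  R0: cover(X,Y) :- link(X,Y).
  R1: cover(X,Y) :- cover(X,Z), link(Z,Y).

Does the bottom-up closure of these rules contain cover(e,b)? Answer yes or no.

yes

round 1: derive cover(c,j) via R0 from link(c,j)
round 1: derive cover(d,j) via R0 from link(d,j)
round 1: derive cover(e,c) via R0 from link(e,c)
round 1: derive cover(h,c) via R0 from link(h,c)
round 1: derive cover(h,j) via R0 from link(h,j)
round 1: derive cover(j,b) via R0 from link(j,b)
round 2: derive cover(c,b) via R1 from cover(c,j), link(j,b)
round 2: derive cover(d,b) via R1 from cover(d,j), link(j,b)
round 2: derive cover(e,j) via R1 from cover(e,c), link(c,j)
round 2: derive cover(h,b) via R1 from cover(h,j), link(j,b)
round 3: derive cover(e,b) via R1 from cover(e,j), link(j,b)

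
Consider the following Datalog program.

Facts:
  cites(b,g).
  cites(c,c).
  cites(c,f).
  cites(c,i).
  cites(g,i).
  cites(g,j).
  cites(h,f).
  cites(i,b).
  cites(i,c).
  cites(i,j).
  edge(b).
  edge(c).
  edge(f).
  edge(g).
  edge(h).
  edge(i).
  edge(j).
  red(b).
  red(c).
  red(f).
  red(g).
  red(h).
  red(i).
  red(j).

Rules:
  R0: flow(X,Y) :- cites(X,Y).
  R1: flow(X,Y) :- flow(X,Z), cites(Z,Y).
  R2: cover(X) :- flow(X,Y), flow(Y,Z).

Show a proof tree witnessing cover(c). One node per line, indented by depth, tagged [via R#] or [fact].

cover(c)  [via R2]
  flow(c,c)  [via R0]
    cites(c,c)  [fact]
  flow(c,c)  [via R0]
    cites(c,c)  [fact]

round 1: derive flow(b,g) via R0 from cites(b,g)
round 1: derive flow(c,c) via R0 from cites(c,c)
round 1: derive flow(c,f) via R0 from cites(c,f)
round 1: derive flow(c,i) via R0 from cites(c,i)
round 1: derive flow(g,i) via R0 from cites(g,i)
round 1: derive flow(g,j) via R0 from cites(g,j)
round 1: derive flow(h,f) via R0 from cites(h,f)
round 1: derive flow(i,b) via R0 from cites(i,b)
round 1: derive flow(i,c) via R0 from cites(i,c)
round 1: derive flow(i,j) via R0 from cites(i,j)
round 2: derive flow(b,i) via R1 from flow(b,g), cites(g,i)
round 2: derive flow(b,j) via R1 from flow(b,g), cites(g,j)
round 2: derive flow(c,b) via R1 from flow(c,i), cites(i,b)
round 2: derive flow(c,j) via R1 from flow(c,i), cites(i,j)
round 2: derive flow(g,b) via R1 from flow(g,i), cites(i,b)
round 2: derive flow(g,c) via R1 from flow(g,i), cites(i,c)
round 2: derive flow(i,f) via R1 from flow(i,c), cites(c,f)
round 2: derive flow(i,g) via R1 from flow(i,b), cites(b,g)
round 2: derive flow(i,i) via R1 from flow(i,c), cites(c,i)
round 2: derive cover(b) via R2 from flow(b,g), flow(g,i)
round 2: derive cover(c) via R2 from flow(c,c), flow(c,c)
round 2: derive cover(g) via R2 from flow(g,i), flow(i,b)
round 2: derive cover(i) via R2 from flow(i,b), flow(b,g)
round 3: derive flow(b,b) via R1 from flow(b,i), cites(i,b)
round 3: derive flow(b,c) via R1 from flow(b,i), cites(i,c)
round 3: derive flow(c,g) via R1 from flow(c,b), cites(b,g)
round 3: derive flow(g,f) via R1 from flow(g,c), cites(c,f)
round 3: derive flow(g,g) via R1 from flow(g,b), cites(b,g)
round 4: derive flow(b,f) via R1 from flow(b,c), cites(c,f)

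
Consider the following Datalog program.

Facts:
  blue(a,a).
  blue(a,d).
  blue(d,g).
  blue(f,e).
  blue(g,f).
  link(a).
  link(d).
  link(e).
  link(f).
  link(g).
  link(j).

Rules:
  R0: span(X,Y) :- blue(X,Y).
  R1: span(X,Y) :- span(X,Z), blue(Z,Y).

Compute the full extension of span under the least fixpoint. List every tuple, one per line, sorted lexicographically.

span(a,a)
span(a,d)
span(a,e)
span(a,f)
span(a,g)
span(d,e)
span(d,f)
span(d,g)
span(f,e)
span(g,e)
span(g,f)

round 1: derive span(a,a) via R0 from blue(a,a)
round 1: derive span(a,d) via R0 from blue(a,d)
round 1: derive span(d,g) via R0 from blue(d,g)
round 1: derive span(f,e) via R0 from blue(f,e)
round 1: derive span(g,f) via R0 from blue(g,f)
round 2: derive span(a,g) via R1 from span(a,d), blue(d,g)
round 2: derive span(d,f) via R1 from span(d,g), blue(g,f)
round 2: derive span(g,e) via R1 from span(g,f), blue(f,e)
round 3: derive span(a,f) via R1 from span(a,g), blue(g,f)
round 3: derive span(d,e) via R1 from span(d,f), blue(f,e)
round 4: derive span(a,e) via R1 from span(a,f), blue(f,e)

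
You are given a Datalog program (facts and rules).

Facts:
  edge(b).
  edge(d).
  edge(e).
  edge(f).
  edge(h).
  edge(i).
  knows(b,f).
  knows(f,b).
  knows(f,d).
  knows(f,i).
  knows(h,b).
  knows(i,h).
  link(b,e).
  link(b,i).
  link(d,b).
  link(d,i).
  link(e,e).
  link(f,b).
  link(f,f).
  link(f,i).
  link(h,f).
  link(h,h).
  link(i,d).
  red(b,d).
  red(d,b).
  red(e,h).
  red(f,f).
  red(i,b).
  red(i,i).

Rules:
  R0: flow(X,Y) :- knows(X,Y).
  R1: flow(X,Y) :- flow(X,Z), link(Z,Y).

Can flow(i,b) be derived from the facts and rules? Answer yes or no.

yes

round 1: derive flow(b,f) via R0 from knows(b,f)
round 1: derive flow(f,b) via R0 from knows(f,b)
round 1: derive flow(f,d) via R0 from knows(f,d)
round 1: derive flow(f,i) via R0 from knows(f,i)
round 1: derive flow(h,b) via R0 from knows(h,b)
round 1: derive flow(i,h) via R0 from knows(i,h)
round 2: derive flow(b,b) via R1 from flow(b,f), link(f,b)
round 2: derive flow(b,i) via R1 from flow(b,f), link(f,i)
round 2: derive flow(f,e) via R1 from flow(f,b), link(b,e)
round 2: derive flow(h,e) via R1 from flow(h,b), link(b,e)
round 2: derive flow(h,i) via R1 from flow(h,b), link(b,i)
round 2: derive flow(i,f) via R1 from flow(i,h), link(h,f)
round 3: derive flow(b,d) via R1 from flow(b,i), link(i,d)
round 3: derive flow(b,e) via R1 from flow(b,b), link(b,e)
round 3: derive flow(h,d) via R1 from flow(h,i), link(i,d)
round 3: derive flow(i,b) via R1 from flow(i,f), link(f,b)
round 3: derive flow(i,i) via R1 from flow(i,f), link(f,i)
round 4: derive flow(i,d) via R1 from flow(i,i), link(i,d)
round 4: derive flow(i,e) via R1 from flow(i,b), link(b,e)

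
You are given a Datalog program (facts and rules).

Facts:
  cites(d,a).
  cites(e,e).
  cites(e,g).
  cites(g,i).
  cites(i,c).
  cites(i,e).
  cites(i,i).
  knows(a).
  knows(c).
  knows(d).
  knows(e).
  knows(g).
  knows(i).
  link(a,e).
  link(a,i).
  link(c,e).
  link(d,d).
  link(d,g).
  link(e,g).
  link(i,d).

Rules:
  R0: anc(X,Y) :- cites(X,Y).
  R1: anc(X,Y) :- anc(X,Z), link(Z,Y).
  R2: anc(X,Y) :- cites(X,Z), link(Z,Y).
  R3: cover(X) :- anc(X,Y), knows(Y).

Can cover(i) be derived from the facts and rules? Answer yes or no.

round 1: derive anc(d,a) via R0 from cites(d,a)
round 1: derive anc(e,e) via R0 from cites(e,e)
round 1: derive anc(e,g) via R0 from cites(e,g)
round 1: derive anc(g,i) via R0 from cites(g,i)
round 1: derive anc(i,c) via R0 from cites(i,c)
round 1: derive anc(i,e) via R0 from cites(i,e)
round 1: derive anc(i,i) via R0 from cites(i,i)
round 1: derive anc(d,e) via R2 from cites(d,a), link(a,e)
round 1: derive anc(d,i) via R2 from cites(d,a), link(a,i)
round 1: derive anc(g,d) via R2 from cites(g,i), link(i,d)
round 1: derive anc(i,d) via R2 from cites(i,i), link(i,d)
round 1: derive anc(i,g) via R2 from cites(i,e), link(e,g)
round 2: derive anc(d,d) via R1 from anc(d,i), link(i,d)
round 2: derive anc(d,g) via R1 from anc(d,e), link(e,g)
round 2: derive anc(g,g) via R1 from anc(g,d), link(d,g)
round 2: derive cover(d) via R3 from anc(d,a), knows(a)
round 2: derive cover(e) via R3 from anc(e,e), knows(e)
round 2: derive cover(g) via R3 from anc(g,d), knows(d)
round 2: derive cover(i) via R3 from anc(i,c), knows(c)

yes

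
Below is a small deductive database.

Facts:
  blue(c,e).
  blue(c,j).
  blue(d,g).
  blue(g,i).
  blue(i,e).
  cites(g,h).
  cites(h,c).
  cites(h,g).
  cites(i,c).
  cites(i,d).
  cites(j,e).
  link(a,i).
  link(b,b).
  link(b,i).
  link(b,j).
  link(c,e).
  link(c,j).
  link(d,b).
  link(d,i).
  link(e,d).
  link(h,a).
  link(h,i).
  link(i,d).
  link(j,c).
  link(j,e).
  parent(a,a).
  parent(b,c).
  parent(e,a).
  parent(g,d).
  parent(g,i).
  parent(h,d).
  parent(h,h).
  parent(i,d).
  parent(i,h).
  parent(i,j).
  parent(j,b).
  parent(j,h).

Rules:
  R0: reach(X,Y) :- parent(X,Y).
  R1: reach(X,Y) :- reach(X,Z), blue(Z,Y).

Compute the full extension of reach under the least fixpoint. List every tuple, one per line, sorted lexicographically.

reach(a,a)
reach(b,c)
reach(b,e)
reach(b,j)
reach(e,a)
reach(g,d)
reach(g,e)
reach(g,g)
reach(g,i)
reach(h,d)
reach(h,e)
reach(h,g)
reach(h,h)
reach(h,i)
reach(i,d)
reach(i,e)
reach(i,g)
reach(i,h)
reach(i,i)
reach(i,j)
reach(j,b)
reach(j,h)

round 1: derive reach(a,a) via R0 from parent(a,a)
round 1: derive reach(b,c) via R0 from parent(b,c)
round 1: derive reach(e,a) via R0 from parent(e,a)
round 1: derive reach(g,d) via R0 from parent(g,d)
round 1: derive reach(g,i) via R0 from parent(g,i)
round 1: derive reach(h,d) via R0 from parent(h,d)
round 1: derive reach(h,h) via R0 from parent(h,h)
round 1: derive reach(i,d) via R0 from parent(i,d)
round 1: derive reach(i,h) via R0 from parent(i,h)
round 1: derive reach(i,j) via R0 from parent(i,j)
round 1: derive reach(j,b) via R0 from parent(j,b)
round 1: derive reach(j,h) via R0 from parent(j,h)
round 2: derive reach(b,e) via R1 from reach(b,c), blue(c,e)
round 2: derive reach(b,j) via R1 from reach(b,c), blue(c,j)
round 2: derive reach(g,e) via R1 from reach(g,i), blue(i,e)
round 2: derive reach(g,g) via R1 from reach(g,d), blue(d,g)
round 2: derive reach(h,g) via R1 from reach(h,d), blue(d,g)
round 2: derive reach(i,g) via R1 from reach(i,d), blue(d,g)
round 3: derive reach(h,i) via R1 from reach(h,g), blue(g,i)
round 3: derive reach(i,i) via R1 from reach(i,g), blue(g,i)
round 4: derive reach(h,e) via R1 from reach(h,i), blue(i,e)
round 4: derive reach(i,e) via R1 from reach(i,i), blue(i,e)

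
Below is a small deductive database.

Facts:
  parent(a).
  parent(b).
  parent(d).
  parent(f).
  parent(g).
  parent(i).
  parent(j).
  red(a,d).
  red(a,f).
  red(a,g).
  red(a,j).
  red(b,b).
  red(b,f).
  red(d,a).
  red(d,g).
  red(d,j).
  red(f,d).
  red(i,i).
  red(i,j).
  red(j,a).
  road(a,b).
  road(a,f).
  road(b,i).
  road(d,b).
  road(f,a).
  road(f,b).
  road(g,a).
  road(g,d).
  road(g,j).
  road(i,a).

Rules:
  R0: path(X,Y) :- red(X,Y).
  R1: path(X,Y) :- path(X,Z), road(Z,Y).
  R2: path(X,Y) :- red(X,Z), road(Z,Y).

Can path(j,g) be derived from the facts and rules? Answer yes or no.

no

round 1: derive path(a,d) via R0 from red(a,d)
round 1: derive path(a,f) via R0 from red(a,f)
round 1: derive path(a,g) via R0 from red(a,g)
round 1: derive path(a,j) via R0 from red(a,j)
round 1: derive path(b,b) via R0 from red(b,b)
round 1: derive path(b,f) via R0 from red(b,f)
round 1: derive path(d,a) via R0 from red(d,a)
round 1: derive path(d,g) via R0 from red(d,g)
round 1: derive path(d,j) via R0 from red(d,j)
round 1: derive path(f,d) via R0 from red(f,d)
round 1: derive path(i,i) via R0 from red(i,i)
round 1: derive path(i,j) via R0 from red(i,j)
round 1: derive path(j,a) via R0 from red(j,a)
round 1: derive path(a,a) via R2 from red(a,f), road(f,a)
round 1: derive path(a,b) via R2 from red(a,d), road(d,b)
round 1: derive path(b,a) via R2 from red(b,f), road(f,a)
round 1: derive path(b,i) via R2 from red(b,b), road(b,i)
round 1: derive path(d,b) via R2 from red(d,a), road(a,b)
round 1: derive path(d,d) via R2 from red(d,g), road(g,d)
round 1: derive path(d,f) via R2 from red(d,a), road(a,f)
round 1: derive path(f,b) via R2 from red(f,d), road(d,b)
round 1: derive path(i,a) via R2 from red(i,i), road(i,a)
round 1: derive path(j,b) via R2 from red(j,a), road(a,b)
round 1: derive path(j,f) via R2 from red(j,a), road(a,f)
round 2: derive path(a,i) via R1 from path(a,b), road(b,i)
round 2: derive path(d,i) via R1 from path(d,b), road(b,i)
round 2: derive path(f,i) via R1 from path(f,b), road(b,i)
round 2: derive path(i,b) via R1 from path(i,a), road(a,b)
round 2: derive path(i,f) via R1 from path(i,a), road(a,f)
round 2: derive path(j,i) via R1 from path(j,b), road(b,i)
round 3: derive path(f,a) via R1 from path(f,i), road(i,a)
round 4: derive path(f,f) via R1 from path(f,a), road(a,f)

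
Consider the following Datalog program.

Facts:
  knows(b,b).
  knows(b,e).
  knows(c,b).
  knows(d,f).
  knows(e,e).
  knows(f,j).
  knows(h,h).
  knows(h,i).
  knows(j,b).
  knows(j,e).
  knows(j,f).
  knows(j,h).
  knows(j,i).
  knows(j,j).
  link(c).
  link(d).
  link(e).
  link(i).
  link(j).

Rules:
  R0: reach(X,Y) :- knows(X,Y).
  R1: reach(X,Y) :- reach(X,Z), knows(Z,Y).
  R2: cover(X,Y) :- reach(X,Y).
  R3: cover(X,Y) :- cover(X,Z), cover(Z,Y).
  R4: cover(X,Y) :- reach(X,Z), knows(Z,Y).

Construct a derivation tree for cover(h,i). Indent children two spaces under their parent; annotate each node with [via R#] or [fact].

round 1: derive reach(b,b) via R0 from knows(b,b)
round 1: derive reach(b,e) via R0 from knows(b,e)
round 1: derive reach(c,b) via R0 from knows(c,b)
round 1: derive reach(d,f) via R0 from knows(d,f)
round 1: derive reach(e,e) via R0 from knows(e,e)
round 1: derive reach(f,j) via R0 from knows(f,j)
round 1: derive reach(h,h) via R0 from knows(h,h)
round 1: derive reach(h,i) via R0 from knows(h,i)
round 1: derive reach(j,b) via R0 from knows(j,b)
round 1: derive reach(j,e) via R0 from knows(j,e)
round 1: derive reach(j,f) via R0 from knows(j,f)
round 1: derive reach(j,h) via R0 from knows(j,h)
round 1: derive reach(j,i) via R0 from knows(j,i)
round 1: derive reach(j,j) via R0 from knows(j,j)
round 2: derive reach(c,e) via R1 from reach(c,b), knows(b,e)
round 2: derive reach(d,j) via R1 from reach(d,f), knows(f,j)
round 2: derive reach(f,b) via R1 from reach(f,j), knows(j,b)
round 2: derive reach(f,e) via R1 from reach(f,j), knows(j,e)
round 2: derive reach(f,f) via R1 from reach(f,j), knows(j,f)
round 2: derive reach(f,h) via R1 from reach(f,j), knows(j,h)
round 2: derive reach(f,i) via R1 from reach(f,j), knows(j,i)
round 2: derive cover(b,b) via R2 from reach(b,b)
round 2: derive cover(b,e) via R2 from reach(b,e)
round 2: derive cover(c,b) via R2 from reach(c,b)
round 2: derive cover(d,f) via R2 from reach(d,f)
round 2: derive cover(e,e) via R2 from reach(e,e)
round 2: derive cover(f,j) via R2 from reach(f,j)
round 2: derive cover(h,h) via R2 from reach(h,h)
round 2: derive cover(h,i) via R2 from reach(h,i)
round 2: derive cover(j,b) via R2 from reach(j,b)
round 2: derive cover(j,e) via R2 from reach(j,e)
round 2: derive cover(j,f) via R2 from reach(j,f)
round 2: derive cover(j,h) via R2 from reach(j,h)
round 2: derive cover(j,i) via R2 from reach(j,i)
round 2: derive cover(j,j) via R2 from reach(j,j)
round 2: derive cover(c,e) via R4 from reach(c,b), knows(b,e)
round 2: derive cover(d,j) via R4 from reach(d,f), knows(f,j)
round 2: derive cover(f,b) via R4 from reach(f,j), knows(j,b)
round 2: derive cover(f,e) via R4 from reach(f,j), knows(j,e)
round 2: derive cover(f,f) via R4 from reach(f,j), knows(j,f)
round 2: derive cover(f,h) via R4 from reach(f,j), knows(j,h)
round 2: derive cover(f,i) via R4 from reach(f,j), knows(j,i)
round 3: derive reach(d,b) via R1 from reach(d,j), knows(j,b)
round 3: derive reach(d,e) via R1 from reach(d,j), knows(j,e)
round 3: derive reach(d,h) via R1 from reach(d,j), knows(j,h)
round 3: derive reach(d,i) via R1 from reach(d,j), knows(j,i)
round 3: derive cover(d,b) via R3 from cover(d,f), cover(f,b)
round 3: derive cover(d,e) via R3 from cover(d,f), cover(f,e)
round 3: derive cover(d,h) via R3 from cover(d,f), cover(f,h)
round 3: derive cover(d,i) via R3 from cover(d,f), cover(f,i)

cover(h,i)  [via R2]
  reach(h,i)  [via R0]
    knows(h,i)  [fact]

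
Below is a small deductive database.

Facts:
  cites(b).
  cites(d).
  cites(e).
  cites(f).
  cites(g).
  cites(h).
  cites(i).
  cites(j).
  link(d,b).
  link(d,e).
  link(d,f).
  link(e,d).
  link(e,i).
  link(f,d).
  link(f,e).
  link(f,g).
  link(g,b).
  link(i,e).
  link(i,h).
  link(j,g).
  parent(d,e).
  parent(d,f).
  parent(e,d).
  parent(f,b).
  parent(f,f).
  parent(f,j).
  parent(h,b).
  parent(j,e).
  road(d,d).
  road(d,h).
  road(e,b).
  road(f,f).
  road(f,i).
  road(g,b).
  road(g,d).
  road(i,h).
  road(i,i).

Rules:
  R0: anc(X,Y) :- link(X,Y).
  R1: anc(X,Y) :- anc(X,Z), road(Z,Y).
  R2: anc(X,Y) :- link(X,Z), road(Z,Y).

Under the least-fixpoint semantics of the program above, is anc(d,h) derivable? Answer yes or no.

round 1: derive anc(d,b) via R0 from link(d,b)
round 1: derive anc(d,e) via R0 from link(d,e)
round 1: derive anc(d,f) via R0 from link(d,f)
round 1: derive anc(e,d) via R0 from link(e,d)
round 1: derive anc(e,i) via R0 from link(e,i)
round 1: derive anc(f,d) via R0 from link(f,d)
round 1: derive anc(f,e) via R0 from link(f,e)
round 1: derive anc(f,g) via R0 from link(f,g)
round 1: derive anc(g,b) via R0 from link(g,b)
round 1: derive anc(i,e) via R0 from link(i,e)
round 1: derive anc(i,h) via R0 from link(i,h)
round 1: derive anc(j,g) via R0 from link(j,g)
round 1: derive anc(d,i) via R2 from link(d,f), road(f,i)
round 1: derive anc(e,h) via R2 from link(e,d), road(d,h)
round 1: derive anc(f,b) via R2 from link(f,e), road(e,b)
round 1: derive anc(f,h) via R2 from link(f,d), road(d,h)
round 1: derive anc(i,b) via R2 from link(i,e), road(e,b)
round 1: derive anc(j,b) via R2 from link(j,g), road(g,b)
round 1: derive anc(j,d) via R2 from link(j,g), road(g,d)
round 2: derive anc(d,h) via R1 from anc(d,i), road(i,h)
round 2: derive anc(j,h) via R1 from anc(j,d), road(d,h)

yes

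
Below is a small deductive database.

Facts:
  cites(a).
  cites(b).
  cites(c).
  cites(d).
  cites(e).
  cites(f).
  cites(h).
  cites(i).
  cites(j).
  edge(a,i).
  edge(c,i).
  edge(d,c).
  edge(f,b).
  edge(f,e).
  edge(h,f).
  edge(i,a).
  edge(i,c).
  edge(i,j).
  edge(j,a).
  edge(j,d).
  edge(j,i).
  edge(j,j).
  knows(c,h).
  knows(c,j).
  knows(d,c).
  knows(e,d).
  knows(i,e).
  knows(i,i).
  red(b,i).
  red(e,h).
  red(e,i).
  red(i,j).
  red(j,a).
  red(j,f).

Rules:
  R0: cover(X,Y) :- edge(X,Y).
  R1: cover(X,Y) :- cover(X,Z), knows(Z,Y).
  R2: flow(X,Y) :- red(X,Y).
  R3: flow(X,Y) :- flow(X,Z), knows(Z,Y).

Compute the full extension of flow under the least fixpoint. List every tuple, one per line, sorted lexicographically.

flow(b,c)
flow(b,d)
flow(b,e)
flow(b,h)
flow(b,i)
flow(b,j)
flow(e,c)
flow(e,d)
flow(e,e)
flow(e,h)
flow(e,i)
flow(e,j)
flow(i,j)
flow(j,a)
flow(j,f)

round 1: derive flow(b,i) via R2 from red(b,i)
round 1: derive flow(e,h) via R2 from red(e,h)
round 1: derive flow(e,i) via R2 from red(e,i)
round 1: derive flow(i,j) via R2 from red(i,j)
round 1: derive flow(j,a) via R2 from red(j,a)
round 1: derive flow(j,f) via R2 from red(j,f)
round 2: derive flow(b,e) via R3 from flow(b,i), knows(i,e)
round 2: derive flow(e,e) via R3 from flow(e,i), knows(i,e)
round 3: derive flow(b,d) via R3 from flow(b,e), knows(e,d)
round 3: derive flow(e,d) via R3 from flow(e,e), knows(e,d)
round 4: derive flow(b,c) via R3 from flow(b,d), knows(d,c)
round 4: derive flow(e,c) via R3 from flow(e,d), knows(d,c)
round 5: derive flow(b,h) via R3 from flow(b,c), knows(c,h)
round 5: derive flow(b,j) via R3 from flow(b,c), knows(c,j)
round 5: derive flow(e,j) via R3 from flow(e,c), knows(c,j)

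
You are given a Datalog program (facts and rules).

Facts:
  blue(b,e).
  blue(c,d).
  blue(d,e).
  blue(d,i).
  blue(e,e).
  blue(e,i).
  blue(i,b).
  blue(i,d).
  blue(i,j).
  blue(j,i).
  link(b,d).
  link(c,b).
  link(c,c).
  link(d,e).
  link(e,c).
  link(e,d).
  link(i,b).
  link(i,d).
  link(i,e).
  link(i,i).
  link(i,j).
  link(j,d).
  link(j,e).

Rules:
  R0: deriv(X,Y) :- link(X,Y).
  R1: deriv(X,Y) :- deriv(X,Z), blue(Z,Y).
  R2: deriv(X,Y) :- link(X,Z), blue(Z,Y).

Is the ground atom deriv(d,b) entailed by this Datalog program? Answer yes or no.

round 1: derive deriv(b,d) via R0 from link(b,d)
round 1: derive deriv(c,b) via R0 from link(c,b)
round 1: derive deriv(c,c) via R0 from link(c,c)
round 1: derive deriv(d,e) via R0 from link(d,e)
round 1: derive deriv(e,c) via R0 from link(e,c)
round 1: derive deriv(e,d) via R0 from link(e,d)
round 1: derive deriv(i,b) via R0 from link(i,b)
round 1: derive deriv(i,d) via R0 from link(i,d)
round 1: derive deriv(i,e) via R0 from link(i,e)
round 1: derive deriv(i,i) via R0 from link(i,i)
round 1: derive deriv(i,j) via R0 from link(i,j)
round 1: derive deriv(j,d) via R0 from link(j,d)
round 1: derive deriv(j,e) via R0 from link(j,e)
round 1: derive deriv(b,e) via R2 from link(b,d), blue(d,e)
round 1: derive deriv(b,i) via R2 from link(b,d), blue(d,i)
round 1: derive deriv(c,d) via R2 from link(c,c), blue(c,d)
round 1: derive deriv(c,e) via R2 from link(c,b), blue(b,e)
round 1: derive deriv(d,i) via R2 from link(d,e), blue(e,i)
round 1: derive deriv(e,e) via R2 from link(e,d), blue(d,e)
round 1: derive deriv(e,i) via R2 from link(e,d), blue(d,i)
round 1: derive deriv(j,i) via R2 from link(j,d), blue(d,i)
round 2: derive deriv(b,b) via R1 from deriv(b,i), blue(i,b)
round 2: derive deriv(b,j) via R1 from deriv(b,i), blue(i,j)
round 2: derive deriv(c,i) via R1 from deriv(c,d), blue(d,i)
round 2: derive deriv(d,b) via R1 from deriv(d,i), blue(i,b)
round 2: derive deriv(d,d) via R1 from deriv(d,i), blue(i,d)
round 2: derive deriv(d,j) via R1 from deriv(d,i), blue(i,j)
round 2: derive deriv(e,b) via R1 from deriv(e,i), blue(i,b)
round 2: derive deriv(e,j) via R1 from deriv(e,i), blue(i,j)
round 2: derive deriv(j,b) via R1 from deriv(j,i), blue(i,b)
round 2: derive deriv(j,j) via R1 from deriv(j,i), blue(i,j)
round 3: derive deriv(c,j) via R1 from deriv(c,i), blue(i,j)

yes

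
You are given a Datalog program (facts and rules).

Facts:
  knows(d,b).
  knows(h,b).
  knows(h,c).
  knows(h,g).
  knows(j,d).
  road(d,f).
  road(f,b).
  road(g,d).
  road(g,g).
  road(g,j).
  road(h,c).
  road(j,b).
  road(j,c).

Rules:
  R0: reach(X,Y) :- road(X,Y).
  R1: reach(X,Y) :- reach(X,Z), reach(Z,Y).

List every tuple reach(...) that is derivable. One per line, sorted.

round 1: derive reach(d,f) via R0 from road(d,f)
round 1: derive reach(f,b) via R0 from road(f,b)
round 1: derive reach(g,d) via R0 from road(g,d)
round 1: derive reach(g,g) via R0 from road(g,g)
round 1: derive reach(g,j) via R0 from road(g,j)
round 1: derive reach(h,c) via R0 from road(h,c)
round 1: derive reach(j,b) via R0 from road(j,b)
round 1: derive reach(j,c) via R0 from road(j,c)
round 2: derive reach(d,b) via R1 from reach(d,f), reach(f,b)
round 2: derive reach(g,b) via R1 from reach(g,j), reach(j,b)
round 2: derive reach(g,c) via R1 from reach(g,j), reach(j,c)
round 2: derive reach(g,f) via R1 from reach(g,d), reach(d,f)

reach(d,b)
reach(d,f)
reach(f,b)
reach(g,b)
reach(g,c)
reach(g,d)
reach(g,f)
reach(g,g)
reach(g,j)
reach(h,c)
reach(j,b)
reach(j,c)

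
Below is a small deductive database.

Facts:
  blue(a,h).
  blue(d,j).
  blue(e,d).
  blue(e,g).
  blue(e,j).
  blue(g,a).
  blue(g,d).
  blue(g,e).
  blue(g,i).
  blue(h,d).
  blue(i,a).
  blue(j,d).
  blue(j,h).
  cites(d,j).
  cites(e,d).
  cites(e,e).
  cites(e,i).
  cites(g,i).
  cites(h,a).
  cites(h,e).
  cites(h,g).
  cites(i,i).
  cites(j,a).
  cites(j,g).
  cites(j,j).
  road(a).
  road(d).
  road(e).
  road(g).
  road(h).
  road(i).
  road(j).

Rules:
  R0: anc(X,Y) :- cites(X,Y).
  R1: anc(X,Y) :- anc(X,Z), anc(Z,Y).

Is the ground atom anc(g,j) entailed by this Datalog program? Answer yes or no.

no

round 1: derive anc(d,j) via R0 from cites(d,j)
round 1: derive anc(e,d) via R0 from cites(e,d)
round 1: derive anc(e,e) via R0 from cites(e,e)
round 1: derive anc(e,i) via R0 from cites(e,i)
round 1: derive anc(g,i) via R0 from cites(g,i)
round 1: derive anc(h,a) via R0 from cites(h,a)
round 1: derive anc(h,e) via R0 from cites(h,e)
round 1: derive anc(h,g) via R0 from cites(h,g)
round 1: derive anc(i,i) via R0 from cites(i,i)
round 1: derive anc(j,a) via R0 from cites(j,a)
round 1: derive anc(j,g) via R0 from cites(j,g)
round 1: derive anc(j,j) via R0 from cites(j,j)
round 2: derive anc(d,a) via R1 from anc(d,j), anc(j,a)
round 2: derive anc(d,g) via R1 from anc(d,j), anc(j,g)
round 2: derive anc(e,j) via R1 from anc(e,d), anc(d,j)
round 2: derive anc(h,d) via R1 from anc(h,e), anc(e,d)
round 2: derive anc(h,i) via R1 from anc(h,e), anc(e,i)
round 2: derive anc(j,i) via R1 from anc(j,g), anc(g,i)
round 3: derive anc(d,i) via R1 from anc(d,g), anc(g,i)
round 3: derive anc(e,a) via R1 from anc(e,d), anc(d,a)
round 3: derive anc(e,g) via R1 from anc(e,d), anc(d,g)
round 3: derive anc(h,j) via R1 from anc(h,d), anc(d,j)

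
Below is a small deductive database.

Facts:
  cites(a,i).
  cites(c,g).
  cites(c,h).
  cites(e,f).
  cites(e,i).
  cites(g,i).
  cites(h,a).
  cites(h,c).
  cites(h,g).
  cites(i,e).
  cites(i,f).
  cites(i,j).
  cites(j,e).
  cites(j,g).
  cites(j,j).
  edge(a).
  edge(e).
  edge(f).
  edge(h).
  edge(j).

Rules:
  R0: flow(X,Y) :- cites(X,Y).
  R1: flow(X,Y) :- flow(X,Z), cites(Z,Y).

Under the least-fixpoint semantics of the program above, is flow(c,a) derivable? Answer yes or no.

round 1: derive flow(a,i) via R0 from cites(a,i)
round 1: derive flow(c,g) via R0 from cites(c,g)
round 1: derive flow(c,h) via R0 from cites(c,h)
round 1: derive flow(e,f) via R0 from cites(e,f)
round 1: derive flow(e,i) via R0 from cites(e,i)
round 1: derive flow(g,i) via R0 from cites(g,i)
round 1: derive flow(h,a) via R0 from cites(h,a)
round 1: derive flow(h,c) via R0 from cites(h,c)
round 1: derive flow(h,g) via R0 from cites(h,g)
round 1: derive flow(i,e) via R0 from cites(i,e)
round 1: derive flow(i,f) via R0 from cites(i,f)
round 1: derive flow(i,j) via R0 from cites(i,j)
round 1: derive flow(j,e) via R0 from cites(j,e)
round 1: derive flow(j,g) via R0 from cites(j,g)
round 1: derive flow(j,j) via R0 from cites(j,j)
round 2: derive flow(a,e) via R1 from flow(a,i), cites(i,e)
round 2: derive flow(a,f) via R1 from flow(a,i), cites(i,f)
round 2: derive flow(a,j) via R1 from flow(a,i), cites(i,j)
round 2: derive flow(c,a) via R1 from flow(c,h), cites(h,a)
round 2: derive flow(c,c) via R1 from flow(c,h), cites(h,c)
round 2: derive flow(c,i) via R1 from flow(c,g), cites(g,i)
round 2: derive flow(e,e) via R1 from flow(e,i), cites(i,e)
round 2: derive flow(e,j) via R1 from flow(e,i), cites(i,j)
round 2: derive flow(g,e) via R1 from flow(g,i), cites(i,e)
round 2: derive flow(g,f) via R1 from flow(g,i), cites(i,f)
round 2: derive flow(g,j) via R1 from flow(g,i), cites(i,j)
round 2: derive flow(h,h) via R1 from flow(h,c), cites(c,h)
round 2: derive flow(h,i) via R1 from flow(h,a), cites(a,i)
round 2: derive flow(i,g) via R1 from flow(i,j), cites(j,g)
round 2: derive flow(i,i) via R1 from flow(i,e), cites(e,i)
round 2: derive flow(j,f) via R1 from flow(j,e), cites(e,f)
round 2: derive flow(j,i) via R1 from flow(j,e), cites(e,i)
round 3: derive flow(a,g) via R1 from flow(a,j), cites(j,g)
round 3: derive flow(c,e) via R1 from flow(c,i), cites(i,e)
round 3: derive flow(c,f) via R1 from flow(c,i), cites(i,f)
round 3: derive flow(c,j) via R1 from flow(c,i), cites(i,j)
round 3: derive flow(e,g) via R1 from flow(e,j), cites(j,g)
round 3: derive flow(g,g) via R1 from flow(g,j), cites(j,g)
round 3: derive flow(h,e) via R1 from flow(h,i), cites(i,e)
round 3: derive flow(h,f) via R1 from flow(h,i), cites(i,f)
round 3: derive flow(h,j) via R1 from flow(h,i), cites(i,j)

yes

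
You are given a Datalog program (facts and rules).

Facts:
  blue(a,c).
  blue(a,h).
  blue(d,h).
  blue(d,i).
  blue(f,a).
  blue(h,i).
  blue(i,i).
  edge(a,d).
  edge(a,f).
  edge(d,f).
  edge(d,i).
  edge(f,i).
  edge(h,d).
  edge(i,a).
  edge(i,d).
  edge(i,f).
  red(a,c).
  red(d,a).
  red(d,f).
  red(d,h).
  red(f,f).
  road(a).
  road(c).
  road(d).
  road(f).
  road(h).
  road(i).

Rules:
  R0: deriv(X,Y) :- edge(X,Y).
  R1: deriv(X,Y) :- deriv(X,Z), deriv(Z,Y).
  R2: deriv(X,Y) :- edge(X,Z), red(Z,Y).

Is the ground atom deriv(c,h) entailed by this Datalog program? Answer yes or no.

no

round 1: derive deriv(a,d) via R0 from edge(a,d)
round 1: derive deriv(a,f) via R0 from edge(a,f)
round 1: derive deriv(d,f) via R0 from edge(d,f)
round 1: derive deriv(d,i) via R0 from edge(d,i)
round 1: derive deriv(f,i) via R0 from edge(f,i)
round 1: derive deriv(h,d) via R0 from edge(h,d)
round 1: derive deriv(i,a) via R0 from edge(i,a)
round 1: derive deriv(i,d) via R0 from edge(i,d)
round 1: derive deriv(i,f) via R0 from edge(i,f)
round 1: derive deriv(a,a) via R2 from edge(a,d), red(d,a)
round 1: derive deriv(a,h) via R2 from edge(a,d), red(d,h)
round 1: derive deriv(h,a) via R2 from edge(h,d), red(d,a)
round 1: derive deriv(h,f) via R2 from edge(h,d), red(d,f)
round 1: derive deriv(h,h) via R2 from edge(h,d), red(d,h)
round 1: derive deriv(i,c) via R2 from edge(i,a), red(a,c)
round 1: derive deriv(i,h) via R2 from edge(i,d), red(d,h)
round 2: derive deriv(a,i) via R1 from deriv(a,d), deriv(d,i)
round 2: derive deriv(d,a) via R1 from deriv(d,i), deriv(i,a)
round 2: derive deriv(d,c) via R1 from deriv(d,i), deriv(i,c)
round 2: derive deriv(d,d) via R1 from deriv(d,i), deriv(i,d)
round 2: derive deriv(d,h) via R1 from deriv(d,i), deriv(i,h)
round 2: derive deriv(f,a) via R1 from deriv(f,i), deriv(i,a)
round 2: derive deriv(f,c) via R1 from deriv(f,i), deriv(i,c)
round 2: derive deriv(f,d) via R1 from deriv(f,i), deriv(i,d)
round 2: derive deriv(f,f) via R1 from deriv(f,i), deriv(i,f)
round 2: derive deriv(f,h) via R1 from deriv(f,i), deriv(i,h)
round 2: derive deriv(h,i) via R1 from deriv(h,d), deriv(d,i)
round 2: derive deriv(i,i) via R1 from deriv(i,d), deriv(d,i)
round 3: derive deriv(a,c) via R1 from deriv(a,d), deriv(d,c)
round 3: derive deriv(h,c) via R1 from deriv(h,d), deriv(d,c)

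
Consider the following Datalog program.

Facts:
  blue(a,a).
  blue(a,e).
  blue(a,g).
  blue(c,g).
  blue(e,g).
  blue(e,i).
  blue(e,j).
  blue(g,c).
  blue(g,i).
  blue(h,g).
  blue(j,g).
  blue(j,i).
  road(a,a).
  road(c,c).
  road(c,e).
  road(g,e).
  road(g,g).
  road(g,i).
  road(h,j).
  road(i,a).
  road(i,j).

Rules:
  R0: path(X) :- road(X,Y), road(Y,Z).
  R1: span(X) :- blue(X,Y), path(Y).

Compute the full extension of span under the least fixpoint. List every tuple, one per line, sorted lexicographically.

span(a)
span(c)
span(e)
span(g)
span(h)
span(j)

round 1: derive path(a) via R0 from road(a,a), road(a,a)
round 1: derive path(c) via R0 from road(c,c), road(c,c)
round 1: derive path(g) via R0 from road(g,g), road(g,e)
round 1: derive path(i) via R0 from road(i,a), road(a,a)
round 2: derive span(a) via R1 from blue(a,a), path(a)
round 2: derive span(c) via R1 from blue(c,g), path(g)
round 2: derive span(e) via R1 from blue(e,g), path(g)
round 2: derive span(g) via R1 from blue(g,c), path(c)
round 2: derive span(h) via R1 from blue(h,g), path(g)
round 2: derive span(j) via R1 from blue(j,g), path(g)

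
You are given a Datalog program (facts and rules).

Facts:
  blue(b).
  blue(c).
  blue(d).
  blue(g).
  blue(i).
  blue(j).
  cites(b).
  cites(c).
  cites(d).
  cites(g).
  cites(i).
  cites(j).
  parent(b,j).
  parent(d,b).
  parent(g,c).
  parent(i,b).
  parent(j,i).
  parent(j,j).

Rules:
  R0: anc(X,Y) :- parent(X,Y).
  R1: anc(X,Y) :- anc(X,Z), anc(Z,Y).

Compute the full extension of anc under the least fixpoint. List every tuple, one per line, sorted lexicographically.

round 1: derive anc(b,j) via R0 from parent(b,j)
round 1: derive anc(d,b) via R0 from parent(d,b)
round 1: derive anc(g,c) via R0 from parent(g,c)
round 1: derive anc(i,b) via R0 from parent(i,b)
round 1: derive anc(j,i) via R0 from parent(j,i)
round 1: derive anc(j,j) via R0 from parent(j,j)
round 2: derive anc(b,i) via R1 from anc(b,j), anc(j,i)
round 2: derive anc(d,j) via R1 from anc(d,b), anc(b,j)
round 2: derive anc(i,j) via R1 from anc(i,b), anc(b,j)
round 2: derive anc(j,b) via R1 from anc(j,i), anc(i,b)
round 3: derive anc(b,b) via R1 from anc(b,i), anc(i,b)
round 3: derive anc(d,i) via R1 from anc(d,b), anc(b,i)
round 3: derive anc(i,i) via R1 from anc(i,b), anc(b,i)

anc(b,b)
anc(b,i)
anc(b,j)
anc(d,b)
anc(d,i)
anc(d,j)
anc(g,c)
anc(i,b)
anc(i,i)
anc(i,j)
anc(j,b)
anc(j,i)
anc(j,j)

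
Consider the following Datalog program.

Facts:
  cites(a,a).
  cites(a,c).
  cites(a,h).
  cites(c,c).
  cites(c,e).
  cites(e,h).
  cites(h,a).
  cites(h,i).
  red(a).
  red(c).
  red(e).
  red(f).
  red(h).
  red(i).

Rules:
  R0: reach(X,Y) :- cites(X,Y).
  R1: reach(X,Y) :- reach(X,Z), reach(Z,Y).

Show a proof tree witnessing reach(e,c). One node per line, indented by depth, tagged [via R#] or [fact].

reach(e,c)  [via R1]
  reach(e,a)  [via R1]
    reach(e,h)  [via R0]
      cites(e,h)  [fact]
    reach(h,a)  [via R0]
      cites(h,a)  [fact]
  reach(a,c)  [via R0]
    cites(a,c)  [fact]

round 1: derive reach(a,a) via R0 from cites(a,a)
round 1: derive reach(a,c) via R0 from cites(a,c)
round 1: derive reach(a,h) via R0 from cites(a,h)
round 1: derive reach(c,c) via R0 from cites(c,c)
round 1: derive reach(c,e) via R0 from cites(c,e)
round 1: derive reach(e,h) via R0 from cites(e,h)
round 1: derive reach(h,a) via R0 from cites(h,a)
round 1: derive reach(h,i) via R0 from cites(h,i)
round 2: derive reach(a,e) via R1 from reach(a,c), reach(c,e)
round 2: derive reach(a,i) via R1 from reach(a,h), reach(h,i)
round 2: derive reach(c,h) via R1 from reach(c,e), reach(e,h)
round 2: derive reach(e,a) via R1 from reach(e,h), reach(h,a)
round 2: derive reach(e,i) via R1 from reach(e,h), reach(h,i)
round 2: derive reach(h,c) via R1 from reach(h,a), reach(a,c)
round 2: derive reach(h,h) via R1 from reach(h,a), reach(a,h)
round 3: derive reach(c,a) via R1 from reach(c,e), reach(e,a)
round 3: derive reach(c,i) via R1 from reach(c,e), reach(e,i)
round 3: derive reach(e,c) via R1 from reach(e,a), reach(a,c)
round 3: derive reach(e,e) via R1 from reach(e,a), reach(a,e)
round 3: derive reach(h,e) via R1 from reach(h,a), reach(a,e)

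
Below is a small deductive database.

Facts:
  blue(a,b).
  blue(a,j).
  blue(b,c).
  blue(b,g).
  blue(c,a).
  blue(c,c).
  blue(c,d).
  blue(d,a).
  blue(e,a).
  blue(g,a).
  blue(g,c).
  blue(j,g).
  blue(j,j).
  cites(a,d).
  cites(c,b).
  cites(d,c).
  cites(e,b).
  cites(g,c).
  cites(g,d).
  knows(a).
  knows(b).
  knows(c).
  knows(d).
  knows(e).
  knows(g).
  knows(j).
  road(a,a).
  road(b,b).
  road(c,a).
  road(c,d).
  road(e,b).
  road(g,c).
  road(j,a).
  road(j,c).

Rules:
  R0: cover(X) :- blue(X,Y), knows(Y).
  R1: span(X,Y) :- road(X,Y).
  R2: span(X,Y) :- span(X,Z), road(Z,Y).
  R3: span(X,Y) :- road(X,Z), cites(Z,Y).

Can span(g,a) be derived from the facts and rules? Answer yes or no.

round 1: derive span(a,a) via R1 from road(a,a)
round 1: derive span(b,b) via R1 from road(b,b)
round 1: derive span(c,a) via R1 from road(c,a)
round 1: derive span(c,d) via R1 from road(c,d)
round 1: derive span(e,b) via R1 from road(e,b)
round 1: derive span(g,c) via R1 from road(g,c)
round 1: derive span(j,a) via R1 from road(j,a)
round 1: derive span(j,c) via R1 from road(j,c)
round 1: derive span(a,d) via R3 from road(a,a), cites(a,d)
round 1: derive span(c,c) via R3 from road(c,d), cites(d,c)
round 1: derive span(g,b) via R3 from road(g,c), cites(c,b)
round 1: derive span(j,b) via R3 from road(j,c), cites(c,b)
round 1: derive span(j,d) via R3 from road(j,a), cites(a,d)
round 2: derive span(g,a) via R2 from span(g,c), road(c,a)
round 2: derive span(g,d) via R2 from span(g,c), road(c,d)

yes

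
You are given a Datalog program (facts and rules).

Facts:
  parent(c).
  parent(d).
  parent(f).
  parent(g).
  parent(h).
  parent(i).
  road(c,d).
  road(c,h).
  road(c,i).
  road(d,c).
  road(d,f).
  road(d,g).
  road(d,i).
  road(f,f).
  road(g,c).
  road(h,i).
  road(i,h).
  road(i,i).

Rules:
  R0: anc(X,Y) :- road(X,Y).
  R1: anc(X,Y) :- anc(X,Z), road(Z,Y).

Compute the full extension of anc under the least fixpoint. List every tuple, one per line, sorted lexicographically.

round 1: derive anc(c,d) via R0 from road(c,d)
round 1: derive anc(c,h) via R0 from road(c,h)
round 1: derive anc(c,i) via R0 from road(c,i)
round 1: derive anc(d,c) via R0 from road(d,c)
round 1: derive anc(d,f) via R0 from road(d,f)
round 1: derive anc(d,g) via R0 from road(d,g)
round 1: derive anc(d,i) via R0 from road(d,i)
round 1: derive anc(f,f) via R0 from road(f,f)
round 1: derive anc(g,c) via R0 from road(g,c)
round 1: derive anc(h,i) via R0 from road(h,i)
round 1: derive anc(i,h) via R0 from road(i,h)
round 1: derive anc(i,i) via R0 from road(i,i)
round 2: derive anc(c,c) via R1 from anc(c,d), road(d,c)
round 2: derive anc(c,f) via R1 from anc(c,d), road(d,f)
round 2: derive anc(c,g) via R1 from anc(c,d), road(d,g)
round 2: derive anc(d,d) via R1 from anc(d,c), road(c,d)
round 2: derive anc(d,h) via R1 from anc(d,c), road(c,h)
round 2: derive anc(g,d) via R1 from anc(g,c), road(c,d)
round 2: derive anc(g,h) via R1 from anc(g,c), road(c,h)
round 2: derive anc(g,i) via R1 from anc(g,c), road(c,i)
round 2: derive anc(h,h) via R1 from anc(h,i), road(i,h)
round 3: derive anc(g,f) via R1 from anc(g,d), road(d,f)
round 3: derive anc(g,g) via R1 from anc(g,d), road(d,g)

anc(c,c)
anc(c,d)
anc(c,f)
anc(c,g)
anc(c,h)
anc(c,i)
anc(d,c)
anc(d,d)
anc(d,f)
anc(d,g)
anc(d,h)
anc(d,i)
anc(f,f)
anc(g,c)
anc(g,d)
anc(g,f)
anc(g,g)
anc(g,h)
anc(g,i)
anc(h,h)
anc(h,i)
anc(i,h)
anc(i,i)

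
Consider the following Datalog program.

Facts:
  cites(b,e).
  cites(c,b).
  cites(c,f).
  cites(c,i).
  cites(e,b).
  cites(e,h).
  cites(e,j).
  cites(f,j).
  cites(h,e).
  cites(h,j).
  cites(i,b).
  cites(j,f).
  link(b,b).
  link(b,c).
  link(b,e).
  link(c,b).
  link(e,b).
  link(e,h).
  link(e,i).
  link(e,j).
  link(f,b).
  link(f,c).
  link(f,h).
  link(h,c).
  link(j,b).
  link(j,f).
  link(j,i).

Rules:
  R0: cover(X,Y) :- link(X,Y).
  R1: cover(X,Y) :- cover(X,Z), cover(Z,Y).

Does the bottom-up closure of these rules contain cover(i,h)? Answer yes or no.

no

round 1: derive cover(b,b) via R0 from link(b,b)
round 1: derive cover(b,c) via R0 from link(b,c)
round 1: derive cover(b,e) via R0 from link(b,e)
round 1: derive cover(c,b) via R0 from link(c,b)
round 1: derive cover(e,b) via R0 from link(e,b)
round 1: derive cover(e,h) via R0 from link(e,h)
round 1: derive cover(e,i) via R0 from link(e,i)
round 1: derive cover(e,j) via R0 from link(e,j)
round 1: derive cover(f,b) via R0 from link(f,b)
round 1: derive cover(f,c) via R0 from link(f,c)
round 1: derive cover(f,h) via R0 from link(f,h)
round 1: derive cover(h,c) via R0 from link(h,c)
round 1: derive cover(j,b) via R0 from link(j,b)
round 1: derive cover(j,f) via R0 from link(j,f)
round 1: derive cover(j,i) via R0 from link(j,i)
round 2: derive cover(b,h) via R1 from cover(b,e), cover(e,h)
round 2: derive cover(b,i) via R1 from cover(b,e), cover(e,i)
round 2: derive cover(b,j) via R1 from cover(b,e), cover(e,j)
round 2: derive cover(c,c) via R1 from cover(c,b), cover(b,c)
round 2: derive cover(c,e) via R1 from cover(c,b), cover(b,e)
round 2: derive cover(e,c) via R1 from cover(e,b), cover(b,c)
round 2: derive cover(e,e) via R1 from cover(e,b), cover(b,e)
round 2: derive cover(e,f) via R1 from cover(e,j), cover(j,f)
round 2: derive cover(f,e) via R1 from cover(f,b), cover(b,e)
round 2: derive cover(h,b) via R1 from cover(h,c), cover(c,b)
round 2: derive cover(j,c) via R1 from cover(j,b), cover(b,c)
round 2: derive cover(j,e) via R1 from cover(j,b), cover(b,e)
round 2: derive cover(j,h) via R1 from cover(j,f), cover(f,h)
round 3: derive cover(b,f) via R1 from cover(b,e), cover(e,f)
round 3: derive cover(c,f) via R1 from cover(c,e), cover(e,f)
round 3: derive cover(c,h) via R1 from cover(c,b), cover(b,h)
round 3: derive cover(c,i) via R1 from cover(c,b), cover(b,i)
round 3: derive cover(c,j) via R1 from cover(c,b), cover(b,j)
round 3: derive cover(f,f) via R1 from cover(f,e), cover(e,f)
round 3: derive cover(f,i) via R1 from cover(f,b), cover(b,i)
round 3: derive cover(f,j) via R1 from cover(f,b), cover(b,j)
round 3: derive cover(h,e) via R1 from cover(h,b), cover(b,e)
round 3: derive cover(h,h) via R1 from cover(h,b), cover(b,h)
round 3: derive cover(h,i) via R1 from cover(h,b), cover(b,i)
round 3: derive cover(h,j) via R1 from cover(h,b), cover(b,j)
round 3: derive cover(j,j) via R1 from cover(j,b), cover(b,j)
round 4: derive cover(h,f) via R1 from cover(h,b), cover(b,f)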